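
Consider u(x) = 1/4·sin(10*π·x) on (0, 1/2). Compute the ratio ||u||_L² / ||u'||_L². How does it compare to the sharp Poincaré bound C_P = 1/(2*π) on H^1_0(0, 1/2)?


||u||_L² / ||u'||_L² = 1/(10*π) < C_P = 1/(2*π).

u(x) = 1/4·sin(10*π·x), so u'(x) = 5*π*cos(10*π*x)/2.
Writing u(x) = A·sin(kπx/L) with A = 1/4 and k = 5, use ∫_0^L sin²(kπx/L) dx = L/2 and ∫_0^L cos²(kπx/L) dx = L/2.
u² = 1/16·sin²(10*π·x) and (u')² = 25*π^2/4·cos²(10*π·x), and each of sin², cos² integrates to L/2 = 1/4 over (0, 1/2).
∫_0^1/2 u² dx = 1/64, so ||u||_L² = 1/8.
∫_0^1/2 (u')² dx = 25*π^2/16, so ||u'||_L² = 5*π/4.
Ratio ||u||_L² / ||u'||_L² = 1/(10*π).
Sharp Poincaré constant on H^1_0(0, 1/2) is C_P = L/π = 1/(2*π), achieved by sin(2*π·x).
This is the k = 5 harmonic; the ratio L/(kπ) is strictly less than C_P = L/π, consistent with the sharp inequality ||u||_L² ≤ C_P ||u'||_L².


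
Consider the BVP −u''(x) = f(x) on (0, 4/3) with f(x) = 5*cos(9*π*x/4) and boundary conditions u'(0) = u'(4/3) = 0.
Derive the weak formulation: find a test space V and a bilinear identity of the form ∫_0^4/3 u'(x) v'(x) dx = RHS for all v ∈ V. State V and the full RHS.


V = H^1(0, 4/3) (no boundary constraint on v; u is determined up to an additive constant); weak form: ∫_0^4/3 u'v' dx = ∫_0^4/3 (5*cos(9*π*x/4)) v dx for all v ∈ V.

Multiply both sides by a test function v and integrate from 0 to 4/3:
  ∫_0^4/3 −u''(x) v(x) dx = ∫_0^4/3 f(x) v(x) dx.
Integrate the LHS by parts once:
  ∫_0^4/3 −u'' v dx = −[u'(x) v(x)]_0^4/3 + ∫_0^4/3 u'(x) v'(x) dx.
Thus ∫_0^4/3 u'(x) v'(x) dx = ∫_0^4/3 f(x) v(x) dx + [u'(x) v(x)]_0^4/3.
Choose V so that boundary terms are either known or forced to vanish.
u has homogeneous Neumann: u'(0) = u'(4/3) = 0. So [u' v]_0^4/3 = 0·v(4/3) − 0·v(0) = 0 for any v; take V = H^1(0, 4/3).
Weak formulation: find u (satisfying any essential BC) such that ∫_0^4/3 u'(x) v'(x) dx = ∫_0^4/3 f v dx for all v ∈ V (homogeneous Neumann, so boundary terms vanish).
Substituting f(x) = 5*cos(9*π*x/4), the right-hand side is ∫_0^4/3 (5*cos(9*π*x/4)) v dx.
Compatibility check (pure Neumann): taking v ≡ 1 ∈ V gives 0 = ∫_0^4/3 f dx + (0) − (0), i.e. ∫_0^4/3 f dx must equal u'(0) − u'(4/3) = 0. Indeed ∫_0^4/3 (5*cos(9*π*x/4)) dx = 0, so the data are compatible. The solution is then unique only up to an additive constant (fix it e.g. by requiring ∫_0^4/3 u dx = 0).


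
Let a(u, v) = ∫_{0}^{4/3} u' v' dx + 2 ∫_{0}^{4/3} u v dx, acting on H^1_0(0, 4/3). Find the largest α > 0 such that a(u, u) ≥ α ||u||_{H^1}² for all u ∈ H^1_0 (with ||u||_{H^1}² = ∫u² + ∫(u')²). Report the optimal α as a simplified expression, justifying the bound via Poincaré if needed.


α = 1

Coercivity of a(·,·) on H^1_0(0, 4/3) means a(u, u) ≥ α ||u||_{H^1}² for every u ∈ H^1_0.
The interval has length L = 4/3, and Poincaré/coercivity depend only on L. Here a(u, u) = ∫(u')² + (2)·∫u².
Here c = 2 ≥ 1, so a(u,u) = ∫(u')² + c∫u² ≥ ∫(u')² + ∫u² = ||u||_{H^1}², i.e. α = 1 works. No larger α is possible: a(u,u) ≥ α||u||_{H^1}² means (1−α)∫(u')² ≥ (α−c)∫u², and for the modes u_n = sin(nπ(x−x₀)/L) (x₀ the left endpoint) one has ∫u_n²/∫(u_n')² = (L/(nπ))² → 0, so a(u_n,u_n)/||u_n||_{H^1}² → 1. Hence the optimal constant is α = 1.
Therefore α = 1.


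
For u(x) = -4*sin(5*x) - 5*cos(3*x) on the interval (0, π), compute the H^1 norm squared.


||u||_{H^1(0,π)}^2 = 333*π

u'(x) = 15*sin(3*x) - 20*cos(5*x).
Expand u² and (u')² and integrate term by term on (0, π), using: for integers n ≥ 1, ∫_0^π sin²(nx) dx = ∫_0^π cos²(nx) dx = π/2; for n ≠ n', ∫_0^π sin(nx)sin(n'x) dx = ∫_0^π cos(nx)cos(n'x) dx = 0; and by product-to-sum, ∫_0^π sin(nx)cos(n'x) dx = ½∫_0^π [sin((n+n')x) + sin((n−n')x)] dx, which is 0 when n+n' is even and 2n/(n²−n'²) when n+n' is odd (it need not vanish on (0, π)).
  u² squared terms: (-5)²·∫cos(3x)² dx = 25·π/2 = 25*π/2;  (-4)²·∫sin(5x)² dx = 16·π/2 = 8*π.
  u² cross terms: 2·(-5)·(-4)·∫cos(3x)·sin(5x) dx = 40·(0) = 0.
  So ∫_0^π u² dx = 25*π/2 + 8*π + 0 = 41*π/2.
  (u')² squared terms: (-20)²·∫cos(5x)² dx = 400·π/2 = 200*π;  (15)²·∫sin(3x)² dx = 225·π/2 = 225*π/2.
  (u')² cross terms: 2·(-20)·(15)·∫cos(5x)·sin(3x) dx = -600·(0) = 0.
  So ∫_0^π (u')² dx = 200*π + 225*π/2 + 0 = 625*π/2.
||u||_{H^1}^2 = (41*π/2) + (625*π/2) = 333*π.


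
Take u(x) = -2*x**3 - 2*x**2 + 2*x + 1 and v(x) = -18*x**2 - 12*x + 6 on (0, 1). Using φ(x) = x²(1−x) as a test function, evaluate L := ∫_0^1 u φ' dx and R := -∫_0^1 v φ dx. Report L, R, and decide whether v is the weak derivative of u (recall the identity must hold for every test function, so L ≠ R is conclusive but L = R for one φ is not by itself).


LHS = 7/30, RHS = 7/10. No, v is not the weak derivative of u.

u(x) = -2*x**3 - 2*x**2 + 2*x + 1, classical derivative u'(x) = -6*x**2 - 4*x + 2.
φ(x) = x²(1−x), so φ'(x) = x*(2 - 3*x).
Note φ(0) = φ(1) = 0, so the boundary term u·φ vanishes.
LHS = ∫_0^1 u(x) φ'(x) dx = ∫_0^1 (6*x^5 + 2*x^4 - 10*x^3 + x^2 + 2*x) dx. Term by term:
  ∫_0^1 6*x^5 dx = 1;  ∫_0^1 2*x^4 dx = 2/5;  ∫_0^1 -10*x^3 dx = -5/2;
  ∫_0^1 x^2 dx = 1/3;  ∫_0^1 2*x dx = 1.
Sum: 1 + 2/5 − 5/2 + 1/3 + 1 = 7/30.
So LHS = 7/30.
∫_0^1 v(x) φ(x) dx = ∫_0^1 (18*x^5 - 6*x^4 - 18*x^3 + 6*x^2) dx. Term by term:
  ∫_0^1 18*x^5 dx = 3;  ∫_0^1 -6*x^4 dx = -6/5;  ∫_0^1 -18*x^3 dx = -9/2;
  ∫_0^1 6*x^2 dx = 2.
Sum: 3 − 6/5 − 9/2 + 2 = -7/10.
So RHS = -∫_0^1 v(x) φ(x) dx = 7/10.
LHS − RHS = -7/15 ≠ 0, so the identity fails.
(For a valid weak derivative the identity must hold for EVERY test function, in particular this one. The failure shows v is NOT the weak derivative of u.)
Correct weak derivative would be u'(x) = -6*x**2 - 4*x + 2.


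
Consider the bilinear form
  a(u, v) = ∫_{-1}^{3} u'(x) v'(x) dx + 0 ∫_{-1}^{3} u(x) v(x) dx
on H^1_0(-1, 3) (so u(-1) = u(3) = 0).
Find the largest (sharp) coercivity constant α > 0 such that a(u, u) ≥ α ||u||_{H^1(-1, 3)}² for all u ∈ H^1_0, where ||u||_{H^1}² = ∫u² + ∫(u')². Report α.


α = π^2/(π^2 + 16)

Coercivity of a(·,·) on H^1_0(-1, 3) means a(u, u) ≥ α ||u||_{H^1}² for every u ∈ H^1_0.
The interval has length L = 4, and Poincaré/coercivity depend only on L. Here a(u, u) = ∫(u')² + (0)·∫u².
Here c = 0, so a(u,u) = ∫(u')² alone. The condition a(u,u) ≥ α||u||_{H^1}² reads (1−α)∫(u')² ≥ (α−c)∫u². Any admissible α is ≤ 1 (rapidly oscillating u have ∫u²/∫(u')² → 0), and α = 1 would force 0 ≥ (1−c)∫u², impossible since c < 1; so 1−α > 0. By the sharp Poincaré inequality on H^1_0 of an interval of length L, ∫(u')² ≥ (π/L)²∫u² with equality for the first sine mode sin(π(x−x₀)/L) (x₀ the left endpoint), so the inequality holds for all u iff (1−α)(π/L)² ≥ α − c, i.e. α ≤ ((π/L)² + c)/((π/L)² + 1) = (1 + c(L/π)²)/(1 + (L/π)²). (Direct route, valid since c ≤ 0: Poincaré gives c∫u² ≥ c(L/π)²∫(u')², so a(u,u) ≥ (1 + c(L/π)²)∫(u')², while ||u||_{H^1}² ≤ (1 + (L/π)²)∫(u')²; dividing yields the same α.) With (π/L)² = π^2/16 and c = 0, the largest admissible constant is α = ((π/L)² + c)/((π/L)² + 1).
Simplifying, α = π^2/(π^2 + 16).


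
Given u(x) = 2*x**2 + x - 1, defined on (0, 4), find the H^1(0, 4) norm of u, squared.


||u||_{H^1}^2 = 21128/15

The H^1 norm (squared) on an interval (0, L) is
  ||u||_{H^1}^2 = ∫_0^L u(x)^2 dx + ∫_0^L u'(x)^2 dx.
Compute u'(x) = 4*x + 1.
Then u(x)^2 = 4*x**4 + 4*x**3 - 3*x**2 - 2*x + 1 and u'(x)^2 = 16*x**2 + 8*x + 1.
Integrate each monomial from 0 to 4 using ∫_0^4 c·x^n dx = c·4^(n+1)/(n+1):
  ∫_0^4 u(x)^2 dx = ∫_0^4 (4*x^4 + 4*x^3 - 3*x^2 - 2*x + 1) dx. Term by term:
    ∫_0^4 4*x^4 dx = 4096/5;  ∫_0^4 4*x^3 dx = 256;  ∫_0^4 -3*x^2 dx = -64;
    ∫_0^4 -2*x dx = -16;  ∫_0^4 1 dx = 4.
  Sum: 4096/5 + 256 − 64 − 16 + 4 = 4996/5.
  ∫_0^4 u'(x)^2 dx = ∫_0^4 (16*x^2 + 8*x + 1) dx. Term by term:
    ∫_0^4 16*x^2 dx = 1024/3;  ∫_0^4 8*x dx = 64;  ∫_0^4 1 dx = 4.
  Sum: 1024/3 + 64 + 4 = 1228/3.
Adding: ||u||_{H^1}^2 = 4996/5 + 1228/3 = 21128/15.


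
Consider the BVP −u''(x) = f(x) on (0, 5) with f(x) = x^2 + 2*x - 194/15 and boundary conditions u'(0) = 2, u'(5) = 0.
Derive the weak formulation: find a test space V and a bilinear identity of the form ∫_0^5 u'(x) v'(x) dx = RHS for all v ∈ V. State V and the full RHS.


V = H^1(0, 5) (v unrestricted at boundary; u is determined up to an additive constant); weak form: ∫_0^5 u'v' dx = ∫_0^5 (x^2 + 2*x - 194/15) v dx − 2·v(0) for all v ∈ V.

Multiply both sides by a test function v and integrate from 0 to 5:
  ∫_0^5 −u''(x) v(x) dx = ∫_0^5 f(x) v(x) dx.
Integrate the LHS by parts once:
  ∫_0^5 −u'' v dx = −[u'(x) v(x)]_0^5 + ∫_0^5 u'(x) v'(x) dx.
Thus ∫_0^5 u'(x) v'(x) dx = ∫_0^5 f(x) v(x) dx + [u'(x) v(x)]_0^5.
Choose V so that boundary terms are either known or forced to vanish.
u has inhomogeneous Neumann u'(0) = 2, u'(5) = 0. [u' v]_0^5 = (0)·v(5) − (2)·v(0) = − 2·v(0). Take V = H^1(0, 5); boundary term becomes part of RHS.
Weak formulation: find u (satisfying any essential BC) such that ∫_0^5 u'(x) v'(x) dx = ∫_0^5 f v dx − 2·v(0) for all v ∈ V (Neumann data are natural BCs: they enter the RHS as boundary terms).
Substituting f(x) = x^2 + 2*x - 194/15, the right-hand side is ∫_0^5 (x^2 + 2*x - 194/15) v dx − 2·v(0).
Compatibility check (pure Neumann): taking v ≡ 1 ∈ V gives 0 = ∫_0^5 f dx + (0) − (2), i.e. ∫_0^5 f dx must equal u'(0) − u'(5) = 2. Indeed ∫_0^5 (x^2 + 2*x - 194/15) dx = 2, so the data are compatible. The solution is then unique only up to an additive constant (fix it e.g. by requiring ∫_0^5 u dx = 0).


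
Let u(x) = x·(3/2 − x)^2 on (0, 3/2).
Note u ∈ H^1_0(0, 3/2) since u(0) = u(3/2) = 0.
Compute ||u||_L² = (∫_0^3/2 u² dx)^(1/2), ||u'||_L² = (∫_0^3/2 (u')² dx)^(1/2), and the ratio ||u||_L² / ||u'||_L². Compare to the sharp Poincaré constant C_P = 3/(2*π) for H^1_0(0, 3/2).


||u||_L² / ||u'||_L² = 3*sqrt(14)/28 < C_P = 3/(2*π).

u(x) = x·(3/2 − x)^2, so u'(x) = 3*x^2 - 6*x + 9/4.
u(x) = x·(3/2 − x)^2 vanishes at x = 0 and x = 3/2, so u ∈ H^1_0(0, 3/2). Differentiate via the product rule and integrate the resulting polynomials term by term.
  ∫_0^3/2 u² dx = ∫_0^3/2 (x^6 - 6*x^5 + 27*x^4/2 - 27*x^3/2 + 81*x^2/16) dx. Term by term:
    ∫_0^3/2 x^6 dx = 2187/896;  ∫_0^3/2 -6*x^5 dx = -729/64;  ∫_0^3/2 27*x^4/2 dx = 6561/320;
    ∫_0^3/2 -27*x^3/2 dx = -2187/128;  ∫_0^3/2 81*x^2/16 dx = 729/128.
  Sum: 2187/896 − 729/64 + 6561/320 − 2187/128 + 729/128 = 729/4480.
  ∫_0^3/2 (u')² dx = ∫_0^3/2 (9*x^4 - 36*x^3 + 99*x^2/2 - 27*x + 81/16) dx. Term by term:
    ∫_0^3/2 9*x^4 dx = 2187/160;  ∫_0^3/2 -36*x^3 dx = -729/16;  ∫_0^3/2 99*x^2/2 dx = 891/16;
    ∫_0^3/2 -27*x dx = -243/8;  ∫_0^3/2 81/16 dx = 243/32.
  Sum: 2187/160 − 729/16 + 891/16 − 243/8 + 243/32 = 81/80.
∫_0^3/2 u² dx = 729/4480, so ||u||_L² = 27*sqrt(70)/560.
∫_0^3/2 (u')² dx = 81/80, so ||u'||_L² = 9*sqrt(5)/20.
Ratio ||u||_L² / ||u'||_L² = 3*sqrt(14)/28.
Sharp Poincaré constant on H^1_0(0, 3/2) is C_P = L/π = 3/(2*π), achieved by sin(2*π/3·x).
A polynomial bump cannot attain the sharp Poincaré constant (only the first sine eigenfunction does), so the ratio is strictly less than C_P, consistent with ||u||_L² ≤ C_P ||u'||_L².


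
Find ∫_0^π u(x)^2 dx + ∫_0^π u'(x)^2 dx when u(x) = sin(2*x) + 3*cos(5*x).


||u||_{H^1(0,π)}^2 = -208/7 + 239*π/2

u'(x) = -15*sin(5*x) + 2*cos(2*x).
Expand u² and (u')² and integrate term by term on (0, π), using: for integers n ≥ 1, ∫_0^π sin²(nx) dx = ∫_0^π cos²(nx) dx = π/2; for n ≠ n', ∫_0^π sin(nx)sin(n'x) dx = ∫_0^π cos(nx)cos(n'x) dx = 0; and by product-to-sum, ∫_0^π sin(nx)cos(n'x) dx = ½∫_0^π [sin((n+n')x) + sin((n−n')x)] dx, which is 0 when n+n' is even and 2n/(n²−n'²) when n+n' is odd (it need not vanish on (0, π)).
  u² squared terms: (3)²·∫cos(5x)² dx = 9·π/2 = 9*π/2;  (1)²·∫sin(2x)² dx = 1·π/2 = π/2.
  u² cross terms: 2·(3)·(1)·∫cos(5x)·sin(2x) dx = 6·(-4/21) = -8/7.
  So ∫_0^π u² dx = 9*π/2 + π/2 − 8/7 = -8/7 + 5*π.
  (u')² squared terms: (-15)²·∫sin(5x)² dx = 225·π/2 = 225*π/2;  (2)²·∫cos(2x)² dx = 4·π/2 = 2*π.
  (u')² cross terms: 2·(-15)·(2)·∫sin(5x)·cos(2x) dx = -60·(10/21) = -200/7.
  So ∫_0^π (u')² dx = 225*π/2 + 2*π − 200/7 = -200/7 + 229*π/2.
||u||_{H^1}^2 = (-8/7 + 5*π) + (-200/7 + 229*π/2) = -208/7 + 239*π/2.


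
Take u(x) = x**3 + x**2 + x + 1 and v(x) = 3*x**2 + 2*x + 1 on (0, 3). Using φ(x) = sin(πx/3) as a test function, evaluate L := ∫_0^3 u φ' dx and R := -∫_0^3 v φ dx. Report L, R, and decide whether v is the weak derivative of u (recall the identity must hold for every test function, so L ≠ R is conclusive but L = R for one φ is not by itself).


LHS = -105/π + 324/π^3, RHS = -105/π + 324/π^3. Yes, v = u' weakly.

u(x) = x**3 + x**2 + x + 1, classical derivative u'(x) = 3*x**2 + 2*x + 1.
φ(x) = sin(πx/3), so φ'(x) = π*cos(π*x/3)/3.
Note φ(0) = φ(3) = 0, so the boundary term u·φ vanishes.
LHS = ∫_0^3 u(x) φ'(x) dx = ∫_0^3 (π*x^3*cos(π*x/3)/3 + π*x^2*cos(π*x/3)/3 + π*x*cos(π*x/3)/3 + π*cos(π*x/3)/3) dx. Term by term:
  ∫_0^3 π*cos(π*x/3)/3 dx = 0;  ∫_0^3 π*x*cos(π*x/3)/3 dx = -6/π;  ∫_0^3 π*x^2*cos(π*x/3)/3 dx = -18/π;
  ∫_0^3 π*x^3*cos(π*x/3)/3 dx = -81/π + 324/π^3.
Sum: 0 − 6/π − 18/π + -81/π + 324/π^3 = -105/π + 324/π^3.
So LHS = -105/π + 324/π^3.
∫_0^3 v(x) φ(x) dx = ∫_0^3 (3*x^2*sin(π*x/3) + 2*x*sin(π*x/3) + sin(π*x/3)) dx. Term by term:
  ∫_0^3 2*x*sin(π*x/3) dx = 18/π;  ∫_0^3 3*x^2*sin(π*x/3) dx = -324/π^3 + 81/π;  ∫_0^3 sin(π*x/3) dx = 6/π.
Sum: 18/π + -324/π^3 + 81/π + 6/π = -324/π^3 + 105/π.
So RHS = -∫_0^3 v(x) φ(x) dx = -105/π + 324/π^3.
LHS = RHS, so the identity holds for this test φ.
Moreover u is smooth here and v(x) = u'(x) = 3*x**2 + 2*x + 1 pointwise, so the identity holds for every test function. Hence v is the weak derivative of u.


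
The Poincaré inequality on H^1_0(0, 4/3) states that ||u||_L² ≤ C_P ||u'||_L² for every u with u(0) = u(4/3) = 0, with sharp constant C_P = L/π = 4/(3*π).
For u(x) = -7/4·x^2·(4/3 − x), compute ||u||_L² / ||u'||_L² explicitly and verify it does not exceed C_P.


||u||_L² / ||u'||_L² = 2*sqrt(14)/21 < C_P = 4/(3*π).

u(x) = -7/4·x^2·(4/3 − x), so u'(x) = 7*x*(9*x - 8)/12.
u(x) = -7/4·x^2·(4/3 − x) vanishes at x = 0 and x = 4/3, so u ∈ H^1_0(0, 4/3). Differentiate via the product rule and integrate the resulting polynomials term by term.
  ∫_0^4/3 u² dx = ∫_0^4/3 (49*x^6/16 - 49*x^5/6 + 49*x^4/9) dx. Term by term:
    ∫_0^4/3 49*x^6/16 dx = 7168/2187;  ∫_0^4/3 -49*x^5/6 dx = -50176/6561;  ∫_0^4/3 49*x^4/9 dx = 50176/10935.
  Sum: 7168/2187 − 50176/6561 + 50176/10935 = 7168/32805.
  ∫_0^4/3 (u')² dx = ∫_0^4/3 (441*x^4/16 - 49*x^3 + 196*x^2/9) dx. Term by term:
    ∫_0^4/3 441*x^4/16 dx = 3136/135;  ∫_0^4/3 -49*x^3 dx = -3136/81;  ∫_0^4/3 196*x^2/9 dx = 12544/729.
  Sum: 3136/135 − 3136/81 + 12544/729 = 6272/3645.
∫_0^4/3 u² dx = 7168/32805, so ||u||_L² = 32*sqrt(35)/405.
∫_0^4/3 (u')² dx = 6272/3645, so ||u'||_L² = 56*sqrt(10)/135.
Ratio ||u||_L² / ||u'||_L² = 2*sqrt(14)/21.
Sharp Poincaré constant on H^1_0(0, 4/3) is C_P = L/π = 4/(3*π), achieved by sin(3*π/4·x).
A polynomial bump cannot attain the sharp Poincaré constant (only the first sine eigenfunction does), so the ratio is strictly less than C_P, consistent with ||u||_L² ≤ C_P ||u'||_L².


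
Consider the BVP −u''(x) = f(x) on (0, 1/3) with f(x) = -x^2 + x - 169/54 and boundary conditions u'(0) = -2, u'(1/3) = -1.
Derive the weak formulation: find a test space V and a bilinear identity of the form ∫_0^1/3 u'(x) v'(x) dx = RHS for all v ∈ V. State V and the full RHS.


V = H^1(0, 1/3) (v unrestricted at boundary; u is determined up to an additive constant); weak form: ∫_0^1/3 u'v' dx = ∫_0^1/3 (-x^2 + x - 169/54) v dx − v(1/3) + 2·v(0) for all v ∈ V.

Multiply both sides by a test function v and integrate from 0 to 1/3:
  ∫_0^1/3 −u''(x) v(x) dx = ∫_0^1/3 f(x) v(x) dx.
Integrate the LHS by parts once:
  ∫_0^1/3 −u'' v dx = −[u'(x) v(x)]_0^1/3 + ∫_0^1/3 u'(x) v'(x) dx.
Thus ∫_0^1/3 u'(x) v'(x) dx = ∫_0^1/3 f(x) v(x) dx + [u'(x) v(x)]_0^1/3.
Choose V so that boundary terms are either known or forced to vanish.
u has inhomogeneous Neumann u'(0) = -2, u'(1/3) = -1. [u' v]_0^1/3 = (-1)·v(1/3) − (-2)·v(0) = − v(1/3) + 2·v(0). Take V = H^1(0, 1/3); boundary term becomes part of RHS.
Weak formulation: find u (satisfying any essential BC) such that ∫_0^1/3 u'(x) v'(x) dx = ∫_0^1/3 f v dx − v(1/3) + 2·v(0) for all v ∈ V (Neumann data are natural BCs: they enter the RHS as boundary terms).
Substituting f(x) = -x^2 + x - 169/54, the right-hand side is ∫_0^1/3 (-x^2 + x - 169/54) v dx − v(1/3) + 2·v(0).
Compatibility check (pure Neumann): taking v ≡ 1 ∈ V gives 0 = ∫_0^1/3 f dx + (-1) − (-2), i.e. ∫_0^1/3 f dx must equal u'(0) − u'(1/3) = -1. Indeed ∫_0^1/3 (-x^2 + x - 169/54) dx = -1, so the data are compatible. The solution is then unique only up to an additive constant (fix it e.g. by requiring ∫_0^1/3 u dx = 0).


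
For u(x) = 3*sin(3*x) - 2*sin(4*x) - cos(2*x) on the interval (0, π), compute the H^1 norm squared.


||u||_{H^1(0,π)}^2 = -36 + 163*π/2

u'(x) = 2*sin(2*x) + 9*cos(3*x) - 8*cos(4*x).
Expand u² and (u')² and integrate term by term on (0, π), using: for integers n ≥ 1, ∫_0^π sin²(nx) dx = ∫_0^π cos²(nx) dx = π/2; for n ≠ n', ∫_0^π sin(nx)sin(n'x) dx = ∫_0^π cos(nx)cos(n'x) dx = 0; and by product-to-sum, ∫_0^π sin(nx)cos(n'x) dx = ½∫_0^π [sin((n+n')x) + sin((n−n')x)] dx, which is 0 when n+n' is even and 2n/(n²−n'²) when n+n' is odd (it need not vanish on (0, π)).
  u² squared terms: (-1)²·∫cos(2x)² dx = 1·π/2 = π/2;  (-2)²·∫sin(4x)² dx = 4·π/2 = 2*π;  (3)²·∫sin(3x)² dx = 9·π/2 = 9*π/2.
  u² cross terms: 2·(-1)·(-2)·∫cos(2x)·sin(4x) dx = 4·(0) = 0;  2·(-1)·(3)·∫cos(2x)·sin(3x) dx = -6·(6/5) = -36/5;  2·(-2)·(3)·∫sin(4x)·sin(3x) dx = -12·(0) = 0.
  So ∫_0^π u² dx = π/2 + 2*π + 9*π/2 + 0 − 36/5 + 0 = -36/5 + 7*π.
  (u')² squared terms: (-8)²·∫cos(4x)² dx = 64·π/2 = 32*π;  (2)²·∫sin(2x)² dx = 4·π/2 = 2*π;  (9)²·∫cos(3x)² dx = 81·π/2 = 81*π/2.
  (u')² cross terms: 2·(-8)·(2)·∫cos(4x)·sin(2x) dx = -32·(0) = 0;  2·(-8)·(9)·∫cos(4x)·cos(3x) dx = -144·(0) = 0;  2·(2)·(9)·∫sin(2x)·cos(3x) dx = 36·(-4/5) = -144/5.
  So ∫_0^π (u')² dx = 32*π + 2*π + 81*π/2 + 0 + 0 − 144/5 = -144/5 + 149*π/2.
||u||_{H^1}^2 = (-36/5 + 7*π) + (-144/5 + 149*π/2) = -36 + 163*π/2.


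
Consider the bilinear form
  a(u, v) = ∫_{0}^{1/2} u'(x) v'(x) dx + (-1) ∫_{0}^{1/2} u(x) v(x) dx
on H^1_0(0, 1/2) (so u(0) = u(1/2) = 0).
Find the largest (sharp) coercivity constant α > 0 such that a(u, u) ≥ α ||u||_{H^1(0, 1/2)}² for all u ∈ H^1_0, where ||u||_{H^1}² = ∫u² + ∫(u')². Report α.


α = (-1 + 4*π^2)/(1 + 4*π^2)

Coercivity of a(·,·) on H^1_0(0, 1/2) means a(u, u) ≥ α ||u||_{H^1}² for every u ∈ H^1_0.
The interval has length L = 1/2, and Poincaré/coercivity depend only on L. Here a(u, u) = ∫(u')² + (-1)·∫u².
Here c = -1 < 0 with |c| < (π/L)² = 4*π^2, so coercivity still holds. The condition a(u,u) ≥ α||u||_{H^1}² reads (1−α)∫(u')² ≥ (α−c)∫u². Any admissible α is ≤ 1 (rapidly oscillating u have ∫u²/∫(u')² → 0), and α = 1 would force 0 ≥ (1−c)∫u², impossible since c < 1; so 1−α > 0. By the sharp Poincaré inequality on H^1_0 of an interval of length L, ∫(u')² ≥ (π/L)²∫u² with equality for the first sine mode sin(π(x−x₀)/L) (x₀ the left endpoint), so the inequality holds for all u iff (1−α)(π/L)² ≥ α − c, i.e. α ≤ ((π/L)² + c)/((π/L)² + 1) = (1 + c(L/π)²)/(1 + (L/π)²). (Direct route, valid since c ≤ 0: Poincaré gives c∫u² ≥ c(L/π)²∫(u')², so a(u,u) ≥ (1 + c(L/π)²)∫(u')², while ||u||_{H^1}² ≤ (1 + (L/π)²)∫(u')²; dividing yields the same α.) With (π/L)² = 4*π^2 and c = -1, the largest admissible constant is α = ((π/L)² + c)/((π/L)² + 1).
Simplifying, α = (-1 + 4*π^2)/(1 + 4*π^2).


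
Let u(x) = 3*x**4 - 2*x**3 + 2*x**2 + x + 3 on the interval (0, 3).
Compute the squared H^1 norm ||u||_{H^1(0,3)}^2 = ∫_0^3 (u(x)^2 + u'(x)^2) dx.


||u||_{H^1}^2 = 685707/14

The H^1 norm (squared) on an interval (0, L) is
  ||u||_{H^1}^2 = ∫_0^L u(x)^2 dx + ∫_0^L u'(x)^2 dx.
Compute u'(x) = 12*x**3 - 6*x**2 + 4*x + 1.
Then u(x)^2 = 9*x**8 - 12*x**7 + 16*x**6 - 2*x**5 + 18*x**4 - 8*x**3 + 13*x**2 + 6*x + 9 and u'(x)^2 = 144*x**6 - 144*x**5 + 132*x**4 - 24*x**3 + 4*x**2 + 8*x + 1.
Integrate each monomial from 0 to 3 using ∫_0^3 c·x^n dx = c·3^(n+1)/(n+1):
  ∫_0^3 u(x)^2 dx = ∫_0^3 (9*x^8 - 12*x^7 + 16*x^6 - 2*x^5 + 18*x^4 - 8*x^3 + 13*x^2 + 6*x + 9) dx. Term by term:
    ∫_0^3 9*x^8 dx = 19683;  ∫_0^3 -12*x^7 dx = -19683/2;  ∫_0^3 16*x^6 dx = 34992/7;
    ∫_0^3 -2*x^5 dx = -243;  ∫_0^3 18*x^4 dx = 4374/5;  ∫_0^3 -8*x^3 dx = -162;
    ∫_0^3 13*x^2 dx = 117;  ∫_0^3 6*x dx = 27;  ∫_0^3 9 dx = 27.
  Sum: 19683 − 19683/2 + 34992/7 − 243 + 4374/5 − 162 + 117 + 27 + 27 = 1083681/70.
  ∫_0^3 u'(x)^2 dx = ∫_0^3 (144*x^6 - 144*x^5 + 132*x^4 - 24*x^3 + 4*x^2 + 8*x + 1) dx. Term by term:
    ∫_0^3 144*x^6 dx = 314928/7;  ∫_0^3 -144*x^5 dx = -17496;  ∫_0^3 132*x^4 dx = 32076/5;
    ∫_0^3 -24*x^3 dx = -486;  ∫_0^3 4*x^2 dx = 36;  ∫_0^3 8*x dx = 36;
    ∫_0^3 1 dx = 3.
  Sum: 314928/7 − 17496 + 32076/5 − 486 + 36 + 36 + 3 = 1172427/35.
Adding: ||u||_{H^1}^2 = 1083681/70 + 1172427/35 = 685707/14.


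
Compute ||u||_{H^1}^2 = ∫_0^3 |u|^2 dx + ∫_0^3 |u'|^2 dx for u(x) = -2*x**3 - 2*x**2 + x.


||u||_{H^1}^2 = 170601/35

The H^1 norm (squared) on an interval (0, L) is
  ||u||_{H^1}^2 = ∫_0^L u(x)^2 dx + ∫_0^L u'(x)^2 dx.
Compute u'(x) = -6*x**2 - 4*x + 1.
Then u(x)^2 = 4*x**6 + 8*x**5 - 4*x**3 + x**2 and u'(x)^2 = 36*x**4 + 48*x**3 + 4*x**2 - 8*x + 1.
Integrate each monomial from 0 to 3 using ∫_0^3 c·x^n dx = c·3^(n+1)/(n+1):
  ∫_0^3 u(x)^2 dx = ∫_0^3 (4*x^6 + 8*x^5 - 4*x^3 + x^2) dx. Term by term:
    ∫_0^3 4*x^6 dx = 8748/7;  ∫_0^3 8*x^5 dx = 972;  ∫_0^3 -4*x^3 dx = -81;
    ∫_0^3 x^2 dx = 9.
  Sum: 8748/7 + 972 − 81 + 9 = 15048/7.
  ∫_0^3 u'(x)^2 dx = ∫_0^3 (36*x^4 + 48*x^3 + 4*x^2 - 8*x + 1) dx. Term by term:
    ∫_0^3 36*x^4 dx = 8748/5;  ∫_0^3 48*x^3 dx = 972;  ∫_0^3 4*x^2 dx = 36;
    ∫_0^3 -8*x dx = -36;  ∫_0^3 1 dx = 3.
  Sum: 8748/5 + 972 + 36 − 36 + 3 = 13623/5.
Adding: ||u||_{H^1}^2 = 15048/7 + 13623/5 = 170601/35.


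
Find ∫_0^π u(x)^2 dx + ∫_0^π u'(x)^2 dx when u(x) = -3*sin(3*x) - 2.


||u||_{H^1(0,π)}^2 = 8 + 49*π

u'(x) = -9*cos(3*x).
Expand u² and (u')² and integrate term by term on (0, π), using: for integers n ≥ 1, ∫_0^π sin²(nx) dx = ∫_0^π cos²(nx) dx = π/2; for n ≠ n', ∫_0^π sin(nx)sin(n'x) dx = ∫_0^π cos(nx)cos(n'x) dx = 0; and by product-to-sum, ∫_0^π sin(nx)cos(n'x) dx = ½∫_0^π [sin((n+n')x) + sin((n−n')x)] dx, which is 0 when n+n' is even and 2n/(n²−n'²) when n+n' is odd (it need not vanish on (0, π)). For the constant mode: ∫_0^π 1 dx = π, ∫_0^π cos(nx) dx = 0, ∫_0^π sin(nx) dx = (1−(−1)^n)/n.
  u² squared terms: (-2)²·∫1 dx = 4·π = 4*π;  (-3)²·∫sin(3x)² dx = 9·π/2 = 9*π/2.
  u² cross terms: 2·(-2)·(-3)·∫1·sin(3x) dx = 12·(2/3) = 8.
  So ∫_0^π u² dx = 4*π + 9*π/2 + 8 = 8 + 17*π/2.
  (u')² squared terms: (-9)²·∫cos(3x)² dx = 81·π/2 = 81*π/2.
  So ∫_0^π (u')² dx = 81*π/2.
||u||_{H^1}^2 = (8 + 17*π/2) + (81*π/2) = 8 + 49*π.


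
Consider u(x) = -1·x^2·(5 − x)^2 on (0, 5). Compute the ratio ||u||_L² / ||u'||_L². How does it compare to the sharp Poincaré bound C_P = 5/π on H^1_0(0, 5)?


||u||_L² / ||u'||_L² = 5*sqrt(3)/6 < C_P = 5/π.

u(x) = -1·x^2·(5 − x)^2, so u'(x) = 2*x*(x*(5 - x) - (x - 5)^2).
u(x) = -1·x^2·(5 − x)^2 vanishes at x = 0 and x = 5, so u ∈ H^1_0(0, 5). Differentiate via the product rule and integrate the resulting polynomials term by term.
  ∫_0^5 u² dx = ∫_0^5 (x^8 - 20*x^7 + 150*x^6 - 500*x^5 + 625*x^4) dx. Term by term:
    ∫_0^5 x^8 dx = 1953125/9;  ∫_0^5 -20*x^7 dx = -1953125/2;  ∫_0^5 150*x^6 dx = 11718750/7;
    ∫_0^5 -500*x^5 dx = -3906250/3;  ∫_0^5 625*x^4 dx = 390625.
  Sum: 1953125/9 − 1953125/2 + 11718750/7 − 3906250/3 + 390625 = 390625/126.
  ∫_0^5 (u')² dx = ∫_0^5 (16*x^6 - 240*x^5 + 1300*x^4 - 3000*x^3 + 2500*x^2) dx. Term by term:
    ∫_0^5 16*x^6 dx = 1250000/7;  ∫_0^5 -240*x^5 dx = -625000;  ∫_0^5 1300*x^4 dx = 812500;
    ∫_0^5 -3000*x^3 dx = -468750;  ∫_0^5 2500*x^2 dx = 312500/3.
  Sum: 1250000/7 − 625000 + 812500 − 468750 + 312500/3 = 31250/21.
∫_0^5 u² dx = 390625/126, so ||u||_L² = 625*sqrt(14)/42.
∫_0^5 (u')² dx = 31250/21, so ||u'||_L² = 125*sqrt(42)/21.
Ratio ||u||_L² / ||u'||_L² = 5*sqrt(3)/6.
Sharp Poincaré constant on H^1_0(0, 5) is C_P = L/π = 5/π, achieved by sin(π/5·x).
A polynomial bump cannot attain the sharp Poincaré constant (only the first sine eigenfunction does), so the ratio is strictly less than C_P, consistent with ||u||_L² ≤ C_P ||u'||_L².


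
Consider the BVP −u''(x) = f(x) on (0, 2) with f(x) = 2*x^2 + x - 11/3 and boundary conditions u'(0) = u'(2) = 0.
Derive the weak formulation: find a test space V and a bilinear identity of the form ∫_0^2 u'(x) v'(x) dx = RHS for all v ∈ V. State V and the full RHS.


V = H^1(0, 2) (no boundary constraint on v; u is determined up to an additive constant); weak form: ∫_0^2 u'v' dx = ∫_0^2 (2*x^2 + x - 11/3) v dx for all v ∈ V.

Multiply both sides by a test function v and integrate from 0 to 2:
  ∫_0^2 −u''(x) v(x) dx = ∫_0^2 f(x) v(x) dx.
Integrate the LHS by parts once:
  ∫_0^2 −u'' v dx = −[u'(x) v(x)]_0^2 + ∫_0^2 u'(x) v'(x) dx.
Thus ∫_0^2 u'(x) v'(x) dx = ∫_0^2 f(x) v(x) dx + [u'(x) v(x)]_0^2.
Choose V so that boundary terms are either known or forced to vanish.
u has homogeneous Neumann: u'(0) = u'(2) = 0. So [u' v]_0^2 = 0·v(2) − 0·v(0) = 0 for any v; take V = H^1(0, 2).
Weak formulation: find u (satisfying any essential BC) such that ∫_0^2 u'(x) v'(x) dx = ∫_0^2 f v dx for all v ∈ V (homogeneous Neumann, so boundary terms vanish).
Substituting f(x) = 2*x^2 + x - 11/3, the right-hand side is ∫_0^2 (2*x^2 + x - 11/3) v dx.
Compatibility check (pure Neumann): taking v ≡ 1 ∈ V gives 0 = ∫_0^2 f dx + (0) − (0), i.e. ∫_0^2 f dx must equal u'(0) − u'(2) = 0. Indeed ∫_0^2 (2*x^2 + x - 11/3) dx = 0, so the data are compatible. The solution is then unique only up to an additive constant (fix it e.g. by requiring ∫_0^2 u dx = 0).


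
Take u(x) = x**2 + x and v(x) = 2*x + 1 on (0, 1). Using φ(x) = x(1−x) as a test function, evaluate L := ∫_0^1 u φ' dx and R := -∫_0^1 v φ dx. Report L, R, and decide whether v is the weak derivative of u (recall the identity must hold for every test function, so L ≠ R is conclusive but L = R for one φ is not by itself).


LHS = -1/3, RHS = -1/3. Yes, v = u' weakly.

u(x) = x**2 + x, classical derivative u'(x) = 2*x + 1.
φ(x) = x(1−x), so φ'(x) = 1 - 2*x.
Note φ(0) = φ(1) = 0, so the boundary term u·φ vanishes.
LHS = ∫_0^1 u(x) φ'(x) dx = ∫_0^1 (-2*x^3 - x^2 + x) dx. Term by term:
  ∫_0^1 -2*x^3 dx = -1/2;  ∫_0^1 -x^2 dx = -1/3;  ∫_0^1 x dx = 1/2.
Sum: -1/2 − 1/3 + 1/2 = -1/3.
So LHS = -1/3.
∫_0^1 v(x) φ(x) dx = ∫_0^1 (-2*x^3 + x^2 + x) dx. Term by term:
  ∫_0^1 -2*x^3 dx = -1/2;  ∫_0^1 x^2 dx = 1/3;  ∫_0^1 x dx = 1/2.
Sum: -1/2 + 1/3 + 1/2 = 1/3.
So RHS = -∫_0^1 v(x) φ(x) dx = -1/3.
LHS = RHS, so the identity holds for this test φ.
Moreover u is smooth here and v(x) = u'(x) = 2*x + 1 pointwise, so the identity holds for every test function. Hence v is the weak derivative of u.


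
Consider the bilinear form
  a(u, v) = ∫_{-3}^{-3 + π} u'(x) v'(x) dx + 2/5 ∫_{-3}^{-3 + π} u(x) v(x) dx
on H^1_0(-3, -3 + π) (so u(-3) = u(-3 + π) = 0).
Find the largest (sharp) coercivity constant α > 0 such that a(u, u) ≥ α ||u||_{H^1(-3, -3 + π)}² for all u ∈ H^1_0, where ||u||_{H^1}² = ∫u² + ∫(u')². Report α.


α = 7/10

Coercivity of a(·,·) on H^1_0(-3, -3 + π) means a(u, u) ≥ α ||u||_{H^1}² for every u ∈ H^1_0.
The interval has length L = π, and Poincaré/coercivity depend only on L. Here a(u, u) = ∫(u')² + (2/5)·∫u².
Here 0 < c = 2/5 < 1. The condition a(u,u) ≥ α||u||_{H^1}² reads (1−α)∫(u')² ≥ (α−c)∫u². Any admissible α is ≤ 1 (rapidly oscillating u have ∫u²/∫(u')² → 0), and α = 1 would force 0 ≥ (1−c)∫u², impossible since c < 1; so 1−α > 0. By the sharp Poincaré inequality on H^1_0 of an interval of length L, ∫(u')² ≥ (π/L)²∫u² with equality for the first sine mode sin(π(x−x₀)/L) (x₀ the left endpoint), so the inequality holds for all u iff (1−α)(π/L)² ≥ α − c, i.e. α ≤ ((π/L)² + c)/((π/L)² + 1) = (1 + c(L/π)²)/(1 + (L/π)²). With (π/L)² = 1 and c = 2/5, the largest admissible constant is α = ((π/L)² + c)/((π/L)² + 1).
Simplifying, α = 7/10.


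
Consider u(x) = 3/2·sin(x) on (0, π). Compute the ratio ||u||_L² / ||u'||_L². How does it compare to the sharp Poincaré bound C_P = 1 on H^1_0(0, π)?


||u||_L² / ||u'||_L² = 1 = C_P.

u(x) = 3/2·sin(x), so u'(x) = 3*cos(x)/2.
Writing u(x) = A·sin(kπx/L) with A = 3/2 and k = 1, use ∫_0^L sin²(kπx/L) dx = L/2 and ∫_0^L cos²(kπx/L) dx = L/2.
u² = 9/4·sin²(x) and (u')² = 9/4·cos²(x), and each of sin², cos² integrates to L/2 = π/2 over (0, π).
∫_0^π u² dx = 9*π/8, so ||u||_L² = 3*sqrt(2)*sqrt(π)/4.
∫_0^π (u')² dx = 9*π/8, so ||u'||_L² = 3*sqrt(2)*sqrt(π)/4.
Ratio ||u||_L² / ||u'||_L² = 1.
Sharp Poincaré constant on H^1_0(0, π) is C_P = L/π = 1, achieved by sin(x).
This is the k = 1 eigenfunction (up to amplitude), so the ratio equals the sharp Poincaré constant exactly.


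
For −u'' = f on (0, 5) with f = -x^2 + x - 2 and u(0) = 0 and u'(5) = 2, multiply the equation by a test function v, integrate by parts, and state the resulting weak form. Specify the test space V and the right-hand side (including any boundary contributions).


V = {v ∈ H^1(0, 5) : v(0) = 0} (test functions vanish at x = 0 where u is specified); weak form: ∫_0^5 u'v' dx = ∫_0^5 (-x^2 + x - 2) v dx + 2·v(5) for all v ∈ V.

Multiply both sides by a test function v and integrate from 0 to 5:
  ∫_0^5 −u''(x) v(x) dx = ∫_0^5 f(x) v(x) dx.
Integrate the LHS by parts once:
  ∫_0^5 −u'' v dx = −[u'(x) v(x)]_0^5 + ∫_0^5 u'(x) v'(x) dx.
Thus ∫_0^5 u'(x) v'(x) dx = ∫_0^5 f(x) v(x) dx + [u'(x) v(x)]_0^5.
Choose V so that boundary terms are either known or forced to vanish.
Mixed BC: u(0) = 0 (Dirichlet) and u'(5) = 2 (Neumann). Define V = {v ∈ H^1(0, 5) : v(0) = 0}. Then [u' v]_0^5 = u'(5)·v(5) − u'(0)·0 = 2·v(5).
Weak formulation: find u (satisfying any essential BC) such that ∫_0^5 u'(x) v'(x) dx = ∫_0^5 f v dx + 2·v(5) for all v ∈ V (Dirichlet at 0 absorbed into V; Neumann datum at x = 5 contributes the boundary term).
Substituting f(x) = -x^2 + x - 2, the right-hand side is ∫_0^5 (-x^2 + x - 2) v dx + 2·v(5).


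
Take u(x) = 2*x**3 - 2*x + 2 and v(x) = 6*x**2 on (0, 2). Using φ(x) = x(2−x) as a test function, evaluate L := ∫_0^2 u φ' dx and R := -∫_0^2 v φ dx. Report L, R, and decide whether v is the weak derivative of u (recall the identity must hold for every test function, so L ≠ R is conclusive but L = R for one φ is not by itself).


LHS = -104/15, RHS = -48/5. No, v is not the weak derivative of u.

u(x) = 2*x**3 - 2*x + 2, classical derivative u'(x) = 6*x**2 - 2.
φ(x) = x(2−x), so φ'(x) = 2 - 2*x.
Note φ(0) = φ(2) = 0, so the boundary term u·φ vanishes.
LHS = ∫_0^2 u(x) φ'(x) dx = ∫_0^2 (-4*x^4 + 4*x^3 + 4*x^2 - 8*x + 4) dx. Term by term:
  ∫_0^2 -4*x^4 dx = -128/5;  ∫_0^2 4*x^3 dx = 16;  ∫_0^2 4*x^2 dx = 32/3;
  ∫_0^2 -8*x dx = -16;  ∫_0^2 4 dx = 8.
Sum: -128/5 + 16 + 32/3 − 16 + 8 = -104/15.
So LHS = -104/15.
∫_0^2 v(x) φ(x) dx = ∫_0^2 (-6*x^4 + 12*x^3) dx. Term by term:
  ∫_0^2 -6*x^4 dx = -192/5;  ∫_0^2 12*x^3 dx = 48.
Sum: -192/5 + 48 = 48/5.
So RHS = -∫_0^2 v(x) φ(x) dx = -48/5.
LHS − RHS = 8/3 ≠ 0, so the identity fails.
(For a valid weak derivative the identity must hold for EVERY test function, in particular this one. The failure shows v is NOT the weak derivative of u.)
Correct weak derivative would be u'(x) = 6*x**2 - 2.


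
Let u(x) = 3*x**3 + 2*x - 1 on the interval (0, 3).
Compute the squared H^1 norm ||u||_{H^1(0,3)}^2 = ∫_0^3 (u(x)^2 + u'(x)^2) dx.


||u||_{H^1}^2 = 529701/70

The H^1 norm (squared) on an interval (0, L) is
  ||u||_{H^1}^2 = ∫_0^L u(x)^2 dx + ∫_0^L u'(x)^2 dx.
Compute u'(x) = 9*x**2 + 2.
Then u(x)^2 = 9*x**6 + 12*x**4 - 6*x**3 + 4*x**2 - 4*x + 1 and u'(x)^2 = 81*x**4 + 36*x**2 + 4.
Integrate each monomial from 0 to 3 using ∫_0^3 c·x^n dx = c·3^(n+1)/(n+1):
  ∫_0^3 u(x)^2 dx = ∫_0^3 (9*x^6 + 12*x^4 - 6*x^3 + 4*x^2 - 4*x + 1) dx. Term by term:
    ∫_0^3 9*x^6 dx = 19683/7;  ∫_0^3 12*x^4 dx = 2916/5;  ∫_0^3 -6*x^3 dx = -243/2;
    ∫_0^3 4*x^2 dx = 36;  ∫_0^3 -4*x dx = -18;  ∫_0^3 1 dx = 3.
  Sum: 19683/7 + 2916/5 − 243/2 + 36 − 18 + 3 = 230619/70.
  ∫_0^3 u'(x)^2 dx = ∫_0^3 (81*x^4 + 36*x^2 + 4) dx. Term by term:
    ∫_0^3 81*x^4 dx = 19683/5;  ∫_0^3 36*x^2 dx = 324;  ∫_0^3 4 dx = 12.
  Sum: 19683/5 + 324 + 12 = 21363/5.
Adding: ||u||_{H^1}^2 = 230619/70 + 21363/5 = 529701/70.


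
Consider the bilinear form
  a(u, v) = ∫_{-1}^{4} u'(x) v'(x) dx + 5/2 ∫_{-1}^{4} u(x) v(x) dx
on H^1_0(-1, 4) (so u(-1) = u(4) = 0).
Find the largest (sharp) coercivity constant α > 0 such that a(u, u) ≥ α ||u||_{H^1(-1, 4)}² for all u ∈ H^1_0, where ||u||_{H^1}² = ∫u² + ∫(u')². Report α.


α = 1

Coercivity of a(·,·) on H^1_0(-1, 4) means a(u, u) ≥ α ||u||_{H^1}² for every u ∈ H^1_0.
The interval has length L = 5, and Poincaré/coercivity depend only on L. Here a(u, u) = ∫(u')² + (5/2)·∫u².
Here c = 5/2 ≥ 1, so a(u,u) = ∫(u')² + c∫u² ≥ ∫(u')² + ∫u² = ||u||_{H^1}², i.e. α = 1 works. No larger α is possible: a(u,u) ≥ α||u||_{H^1}² means (1−α)∫(u')² ≥ (α−c)∫u², and for the modes u_n = sin(nπ(x−x₀)/L) (x₀ the left endpoint) one has ∫u_n²/∫(u_n')² = (L/(nπ))² → 0, so a(u_n,u_n)/||u_n||_{H^1}² → 1. Hence the optimal constant is α = 1.
Therefore α = 1.


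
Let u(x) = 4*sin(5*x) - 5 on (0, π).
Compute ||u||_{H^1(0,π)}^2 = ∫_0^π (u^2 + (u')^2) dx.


||u||_{H^1(0,π)}^2 = -16 + 233*π

u'(x) = 20*cos(5*x).
Expand u² and (u')² and integrate term by term on (0, π), using: for integers n ≥ 1, ∫_0^π sin²(nx) dx = ∫_0^π cos²(nx) dx = π/2; for n ≠ n', ∫_0^π sin(nx)sin(n'x) dx = ∫_0^π cos(nx)cos(n'x) dx = 0; and by product-to-sum, ∫_0^π sin(nx)cos(n'x) dx = ½∫_0^π [sin((n+n')x) + sin((n−n')x)] dx, which is 0 when n+n' is even and 2n/(n²−n'²) when n+n' is odd (it need not vanish on (0, π)). For the constant mode: ∫_0^π 1 dx = π, ∫_0^π cos(nx) dx = 0, ∫_0^π sin(nx) dx = (1−(−1)^n)/n.
  u² squared terms: (-5)²·∫1 dx = 25·π = 25*π;  (4)²·∫sin(5x)² dx = 16·π/2 = 8*π.
  u² cross terms: 2·(-5)·(4)·∫1·sin(5x) dx = -40·(2/5) = -16.
  So ∫_0^π u² dx = 25*π + 8*π − 16 = -16 + 33*π.
  (u')² squared terms: (20)²·∫cos(5x)² dx = 400·π/2 = 200*π.
  So ∫_0^π (u')² dx = 200*π.
||u||_{H^1}^2 = (-16 + 33*π) + (200*π) = -16 + 233*π.


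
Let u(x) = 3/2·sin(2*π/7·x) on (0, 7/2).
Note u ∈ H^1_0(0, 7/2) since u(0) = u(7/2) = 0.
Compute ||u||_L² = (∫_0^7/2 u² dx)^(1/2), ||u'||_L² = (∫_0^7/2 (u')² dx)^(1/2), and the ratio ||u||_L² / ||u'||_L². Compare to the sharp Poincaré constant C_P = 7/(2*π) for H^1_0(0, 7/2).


||u||_L² / ||u'||_L² = 7/(2*π) = C_P.

u(x) = 3/2·sin(2*π/7·x), so u'(x) = 3*π*cos(2*π*x/7)/7.
Writing u(x) = A·sin(kπx/L) with A = 3/2 and k = 1, use ∫_0^L sin²(kπx/L) dx = L/2 and ∫_0^L cos²(kπx/L) dx = L/2.
u² = 9/4·sin²(2*π/7·x) and (u')² = 9*π^2/49·cos²(2*π/7·x), and each of sin², cos² integrates to L/2 = 7/4 over (0, 7/2).
∫_0^7/2 u² dx = 63/16, so ||u||_L² = 3*sqrt(7)/4.
∫_0^7/2 (u')² dx = 9*π^2/28, so ||u'||_L² = 3*sqrt(7)*π/14.
Ratio ||u||_L² / ||u'||_L² = 7/(2*π).
Sharp Poincaré constant on H^1_0(0, 7/2) is C_P = L/π = 7/(2*π), achieved by sin(2*π/7·x).
This is the k = 1 eigenfunction (up to amplitude), so the ratio equals the sharp Poincaré constant exactly.


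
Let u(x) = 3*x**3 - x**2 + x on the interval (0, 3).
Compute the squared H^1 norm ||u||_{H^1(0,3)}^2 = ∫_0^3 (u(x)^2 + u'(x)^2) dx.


||u||_{H^1}^2 = 404751/70

The H^1 norm (squared) on an interval (0, L) is
  ||u||_{H^1}^2 = ∫_0^L u(x)^2 dx + ∫_0^L u'(x)^2 dx.
Compute u'(x) = 9*x**2 - 2*x + 1.
Then u(x)^2 = 9*x**6 - 6*x**5 + 7*x**4 - 2*x**3 + x**2 and u'(x)^2 = 81*x**4 - 36*x**3 + 22*x**2 - 4*x + 1.
Integrate each monomial from 0 to 3 using ∫_0^3 c·x^n dx = c·3^(n+1)/(n+1):
  ∫_0^3 u(x)^2 dx = ∫_0^3 (9*x^6 - 6*x^5 + 7*x^4 - 2*x^3 + x^2) dx. Term by term:
    ∫_0^3 9*x^6 dx = 19683/7;  ∫_0^3 -6*x^5 dx = -729;  ∫_0^3 7*x^4 dx = 1701/5;
    ∫_0^3 -2*x^3 dx = -81/2;  ∫_0^3 x^2 dx = 9.
  Sum: 19683/7 − 729 + 1701/5 − 81/2 + 9 = 167409/70.
  ∫_0^3 u'(x)^2 dx = ∫_0^3 (81*x^4 - 36*x^3 + 22*x^2 - 4*x + 1) dx. Term by term:
    ∫_0^3 81*x^4 dx = 19683/5;  ∫_0^3 -36*x^3 dx = -729;  ∫_0^3 22*x^2 dx = 198;
    ∫_0^3 -4*x dx = -18;  ∫_0^3 1 dx = 3.
  Sum: 19683/5 − 729 + 198 − 18 + 3 = 16953/5.
Adding: ||u||_{H^1}^2 = 167409/70 + 16953/5 = 404751/70.


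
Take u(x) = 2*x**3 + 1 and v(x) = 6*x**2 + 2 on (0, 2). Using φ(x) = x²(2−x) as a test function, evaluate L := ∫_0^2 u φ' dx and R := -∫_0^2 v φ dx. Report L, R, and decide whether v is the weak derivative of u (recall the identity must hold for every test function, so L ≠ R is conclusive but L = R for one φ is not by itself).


LHS = -64/5, RHS = -232/15. No, v is not the weak derivative of u.

u(x) = 2*x**3 + 1, classical derivative u'(x) = 6*x**2.
φ(x) = x²(2−x), so φ'(x) = x*(4 - 3*x).
Note φ(0) = φ(2) = 0, so the boundary term u·φ vanishes.
LHS = ∫_0^2 u(x) φ'(x) dx = ∫_0^2 (-6*x^5 + 8*x^4 - 3*x^2 + 4*x) dx. Term by term:
  ∫_0^2 -6*x^5 dx = -64;  ∫_0^2 8*x^4 dx = 256/5;  ∫_0^2 -3*x^2 dx = -8;
  ∫_0^2 4*x dx = 8.
Sum: -64 + 256/5 − 8 + 8 = -64/5.
So LHS = -64/5.
∫_0^2 v(x) φ(x) dx = ∫_0^2 (-6*x^5 + 12*x^4 - 2*x^3 + 4*x^2) dx. Term by term:
  ∫_0^2 -6*x^5 dx = -64;  ∫_0^2 12*x^4 dx = 384/5;  ∫_0^2 -2*x^3 dx = -8;
  ∫_0^2 4*x^2 dx = 32/3.
Sum: -64 + 384/5 − 8 + 32/3 = 232/15.
So RHS = -∫_0^2 v(x) φ(x) dx = -232/15.
LHS − RHS = 8/3 ≠ 0, so the identity fails.
(For a valid weak derivative the identity must hold for EVERY test function, in particular this one. The failure shows v is NOT the weak derivative of u.)
Correct weak derivative would be u'(x) = 6*x**2.


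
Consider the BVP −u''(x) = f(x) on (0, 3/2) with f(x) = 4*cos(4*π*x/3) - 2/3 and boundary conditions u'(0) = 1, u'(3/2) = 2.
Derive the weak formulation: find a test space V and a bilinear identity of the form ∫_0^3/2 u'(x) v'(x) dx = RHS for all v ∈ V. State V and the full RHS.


V = H^1(0, 3/2) (v unrestricted at boundary; u is determined up to an additive constant); weak form: ∫_0^3/2 u'v' dx = ∫_0^3/2 (4*cos(4*π*x/3) - 2/3) v dx + 2·v(3/2) − v(0) for all v ∈ V.

Multiply both sides by a test function v and integrate from 0 to 3/2:
  ∫_0^3/2 −u''(x) v(x) dx = ∫_0^3/2 f(x) v(x) dx.
Integrate the LHS by parts once:
  ∫_0^3/2 −u'' v dx = −[u'(x) v(x)]_0^3/2 + ∫_0^3/2 u'(x) v'(x) dx.
Thus ∫_0^3/2 u'(x) v'(x) dx = ∫_0^3/2 f(x) v(x) dx + [u'(x) v(x)]_0^3/2.
Choose V so that boundary terms are either known or forced to vanish.
u has inhomogeneous Neumann u'(0) = 1, u'(3/2) = 2. [u' v]_0^3/2 = (2)·v(3/2) − (1)·v(0) = 2·v(3/2) − v(0). Take V = H^1(0, 3/2); boundary term becomes part of RHS.
Weak formulation: find u (satisfying any essential BC) such that ∫_0^3/2 u'(x) v'(x) dx = ∫_0^3/2 f v dx + 2·v(3/2) − v(0) for all v ∈ V (Neumann data are natural BCs: they enter the RHS as boundary terms).
Substituting f(x) = 4*cos(4*π*x/3) - 2/3, the right-hand side is ∫_0^3/2 (4*cos(4*π*x/3) - 2/3) v dx + 2·v(3/2) − v(0).
Compatibility check (pure Neumann): taking v ≡ 1 ∈ V gives 0 = ∫_0^3/2 f dx + (2) − (1), i.e. ∫_0^3/2 f dx must equal u'(0) − u'(3/2) = -1. Indeed ∫_0^3/2 (4*cos(4*π*x/3) - 2/3) dx = -1, so the data are compatible. The solution is then unique only up to an additive constant (fix it e.g. by requiring ∫_0^3/2 u dx = 0).
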